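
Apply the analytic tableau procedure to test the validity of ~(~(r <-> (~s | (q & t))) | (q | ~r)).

Assume the negation and expand:
Initial set: {F ~(~(r <-> (~s | (q & t))) | (q | ~r))}.
F ~(~(r <-> (~s | (q & t))) | (q | ~r)): β-rule — branch into T ~(r <-> (~s | (q & t)))  //  T (q | ~r).
  branch 1 (add T ~(r <-> (~s | (q & t)))):
    T ~(r <-> (~s | (q & t))): β-rule — branch into T r, F (~s | (q & t))  //  F r, T (~s | (q & t)).
      branch 1.1 (add T r, F (~s | (q & t))):
        F (~s | (q & t)): α-rule — add F ~s, F (q & t).
        F (q & t): β-rule — branch into F q  //  F t.
          branch 1.1.1 (add F q):
            ○ open, literals {q=F, r=T, s=T}.
          branch 1.1.2 (add F t):
            ○ open, literals {r=T, s=T, t=F}.
      branch 1.2 (add F r, T (~s | (q & t))):
        T (~s | (q & t)): β-rule — branch into T ~s  //  T (q & t).
          branch 1.2.1 (add T ~s):
            ○ open, literals {r=F, s=F}.
          branch 1.2.2 (add T (q & t)):
            T (q & t): α-rule — add T q, T t.
            ○ open, literals {q=T, r=F, t=T}.
  branch 2 (add T (q | ~r)):
    T (q | ~r): β-rule — branch into T q  //  T ~r.
      branch 2.1 (add T q):
        ○ open, literals {q=T}.
      branch 2.2 (add T ~r):
        ○ open, literals {r=F}.
0 branches closed, 6 open.
An open branch gives a countermodel: q=F, r=T, s=T (unmentioned atoms arbitrary); under it the original formula is false.

Not valid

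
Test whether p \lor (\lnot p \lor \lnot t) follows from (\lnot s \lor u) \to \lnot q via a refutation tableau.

Yes

Initial set: {((\lnot s \lor u) \to \lnot q); \lnot (p \lor (\lnot p \lor \lnot t))}.
\lnot (p \lor (\lnot p \lor \lnot t)): α-rule — add \lnot p, \lnot (\lnot p \lor \lnot t).
\lnot (\lnot p \lor \lnot t): α-rule — add \lnot \lnot p, \lnot \lnot t.
× closes — contains both p and \lnot p.
All 1 branch closes.
Every branch closed, so the premises entail the conclusion.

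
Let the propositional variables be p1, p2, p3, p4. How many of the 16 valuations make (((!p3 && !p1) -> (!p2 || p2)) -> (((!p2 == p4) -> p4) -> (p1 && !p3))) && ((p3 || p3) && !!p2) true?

Initial set: {((((!p3 && !p1) -> (!p2 || p2)) -> (((!p2 == p4) -> p4) -> (p1 && !p3))) && ((p3 || p3) && !!p2))}.
((((!p3 && !p1) -> (!p2 || p2)) -> (((!p2 == p4) -> p4) -> (p1 && !p3))) && ((p3 || p3) && !!p2)): α-rule — add (((!p3 && !p1) -> (!p2 || p2)) -> (((!p2 == p4) -> p4) -> (p1 && !p3))), ((p3 || p3) && !!p2).
((p3 || p3) && !!p2): α-rule — add (p3 || p3), !!p2.
!!p2: drop double negation, giving p2.
(((!p3 && !p1) -> (!p2 || p2)) -> (((!p2 == p4) -> p4) -> (p1 && !p3))): β-rule — branch into !((!p3 && !p1) -> (!p2 || p2))  //  (((!p2 == p4) -> p4) -> (p1 && !p3)).
  branch 1 (add !((!p3 && !p1) -> (!p2 || p2))):
    !((!p3 && !p1) -> (!p2 || p2)): α-rule — add (!p3 && !p1), !(!p2 || p2).
    (!p3 && !p1): α-rule — add !p3, !p1.
    !(!p2 || p2): α-rule — add !!p2, !p2.
    × closes — contains both p2 and !p2.
  branch 2 (add (((!p2 == p4) -> p4) -> (p1 && !p3))):
    (p3 || p3): β-rule — branch into p3  //  p3.
      branch 2.1 (add p3):
        (((!p2 == p4) -> p4) -> (p1 && !p3)): β-rule — branch into !((!p2 == p4) -> p4)  //  (p1 && !p3).
          branch 2.1.1 (add !((!p2 == p4) -> p4)):
            !((!p2 == p4) -> p4): α-rule — add (!p2 == p4), !p4.
            (!p2 == p4): β-rule — branch into !p2, p4  //  !!p2, !p4.
              branch 2.1.1.1 (add !p2, p4):
                × closes — contains both p2 and !p2.
              branch 2.1.1.2 (add !!p2, !p4):
                ○ open, literals {p2=1, p3=1, p4=0}.
          branch 2.1.2 (add (p1 && !p3)):
            (p1 && !p3): α-rule — add p1, !p3.
            × closes — contains both p3 and !p3.
      branch 2.2 (add p3):
        (((!p2 == p4) -> p4) -> (p1 && !p3)): β-rule — branch into !((!p2 == p4) -> p4)  //  (p1 && !p3).
          branch 2.2.1 (add !((!p2 == p4) -> p4)):
            !((!p2 == p4) -> p4): α-rule — add (!p2 == p4), !p4.
            (!p2 == p4): β-rule — branch into !p2, p4  //  !!p2, !p4.
              branch 2.2.1.1 (add !p2, p4):
                × closes — contains both p2 and !p2.
              branch 2.2.1.2 (add !!p2, !p4):
                ○ open, literals {p2=1, p3=1, p4=0}.
          branch 2.2.2 (add (p1 && !p3)):
            (p1 && !p3): α-rule — add p1, !p3.
            × closes — contains both p3 and !p3.
5 branches closed, 2 open.
Each open branch fixes some atoms; the unmentioned ones are free. Counting distinct full assignments: branch {p2=1, p3=1, p4=0} (p1) contributes 2 new; branch {p2=1, p3=1, p4=0} (p1) contributes 0 new. Total: 2.

2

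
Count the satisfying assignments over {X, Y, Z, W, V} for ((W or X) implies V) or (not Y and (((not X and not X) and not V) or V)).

Initial set: {(((W or X) implies V) or (not Y and (((not X and not X) and not V) or V)))}.
(((W or X) implies V) or (not Y and (((not X and not X) and not V) or V))): β-rule — branch into ((W or X) implies V)  //  (not Y and (((not X and not X) and not V) or V)).
  branch 1 (add ((W or X) implies V)):
    ((W or X) implies V): β-rule — branch into not (W or X)  //  V.
      branch 1.1 (add not (W or X)):
        not (W or X): α-rule — add not W, not X.
        ○ open, literals {W=0, X=0}.
      branch 1.2 (add V):
        ○ open, literals {V=1}.
  branch 2 (add (not Y and (((not X and not X) and not V) or V))):
    (not Y and (((not X and not X) and not V) or V)): α-rule — add not Y, (((not X and not X) and not V) or V).
    (((not X and not X) and not V) or V): β-rule — branch into ((not X and not X) and not V)  //  V.
      branch 2.1 (add ((not X and not X) and not V)):
        ((not X and not X) and not V): α-rule — add (not X and not X), not V.
        (not X and not X): α-rule — add not X, not X.
        ○ open, literals {V=0, X=0, Y=0}.
      branch 2.2 (add V):
        ○ open, literals {V=1, Y=0}.
0 branches closed, 4 open.
Each open branch fixes some atoms; the unmentioned ones are free. Counting distinct full assignments: branch {W=0, X=0} (Y, Z, V) contributes 8 new; branch {V=1} (X, Y, Z, W) contributes 12 new; branch {V=0, X=0, Y=0} (Z, W) contributes 2 new; branch {V=1, Y=0} (X, Z, W) contributes 0 new. Total: 22.

22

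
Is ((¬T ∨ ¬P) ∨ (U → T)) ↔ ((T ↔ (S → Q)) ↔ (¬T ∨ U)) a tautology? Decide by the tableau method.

Assume the negation and expand:
Initial set: {¬(((¬T ∨ ¬P) ∨ (U → T)) ↔ ((T ↔ (S → Q)) ↔ (¬T ∨ U)))}.
¬(((¬T ∨ ¬P) ∨ (U → T)) ↔ ((T ↔ (S → Q)) ↔ (¬T ∨ U))): β-rule — branch into ((¬T ∨ ¬P) ∨ (U → T)), ¬((T ↔ (S → Q)) ↔ (¬T ∨ U))  //  ¬((¬T ∨ ¬P) ∨ (U → T)), ((T ↔ (S → Q)) ↔ (¬T ∨ U)).
  branch 1 (add ((¬T ∨ ¬P) ∨ (U → T)), ¬((T ↔ (S → Q)) ↔ (¬T ∨ U))):
    ((¬T ∨ ¬P) ∨ (U → T)): β-rule — branch into (¬T ∨ ¬P)  //  (U → T).
      branch 1.1 (add (¬T ∨ ¬P)):
        ¬((T ↔ (S → Q)) ↔ (¬T ∨ U)): β-rule — branch into (T ↔ (S → Q)), ¬(¬T ∨ U)  //  ¬(T ↔ (S → Q)), (¬T ∨ U).
          branch 1.1.1 (add (T ↔ (S → Q)), ¬(¬T ∨ U)):
            ¬(¬T ∨ U): α-rule — add ¬¬T, ¬U.
            (¬T ∨ ¬P): β-rule — branch into ¬T  //  ¬P.
              branch 1.1.1.1 (add ¬T):
                × closes — contains both T and ¬T.
              branch 1.1.1.2 (add ¬P):
                (T ↔ (S → Q)): β-rule — branch into T, (S → Q)  //  ¬T, ¬(S → Q).
                  branch 1.1.1.2.1 (add T, (S → Q)):
                    (S → Q): β-rule — branch into ¬S  //  Q.
                      branch 1.1.1.2.1.1 (add ¬S):
                        ○ open, literals {P=F, S=F, T=T, U=F}.
                      branch 1.1.1.2.1.2 (add Q):
                        ○ open, literals {P=F, Q=T, T=T, U=F}.
                  branch 1.1.1.2.2 (add ¬T, ¬(S → Q)):
                    × closes — contains both T and ¬T.
          branch 1.1.2 (add ¬(T ↔ (S → Q)), (¬T ∨ U)):
            (¬T ∨ ¬P): β-rule — branch into ¬T  //  ¬P.
              branch 1.1.2.1 (add ¬T):
                ¬(T ↔ (S → Q)): β-rule — branch into T, ¬(S → Q)  //  ¬T, (S → Q).
                  branch 1.1.2.1.1 (add T, ¬(S → Q)):
                    × closes — contains both T and ¬T.
                  branch 1.1.2.1.2 (add ¬T, (S → Q)):
                    (¬T ∨ U): β-rule — branch into ¬T  //  U.
                      branch 1.1.2.1.2.1 (add ¬T):
                        (S → Q): β-rule — branch into ¬S  //  Q.
                          branch 1.1.2.1.2.1.1 (add ¬S):
                            ○ open, literals {S=F, T=F}.
                          branch 1.1.2.1.2.1.2 (add Q):
                            ○ open, literals {Q=T, T=F}.
                      branch 1.1.2.1.2.2 (add U):
                        (S → Q): β-rule — branch into ¬S  //  Q.
                          branch 1.1.2.1.2.2.1 (add ¬S):
                            ○ open, literals {S=F, T=F, U=T}.
                          branch 1.1.2.1.2.2.2 (add Q):
                            ○ open, literals {Q=T, T=F, U=T}.
              branch 1.1.2.2 (add ¬P):
                ¬(T ↔ (S → Q)): β-rule — branch into T, ¬(S → Q)  //  ¬T, (S → Q).
                  branch 1.1.2.2.1 (add T, ¬(S → Q)):
                    ¬(S → Q): α-rule — add S, ¬Q.
                    (¬T ∨ U): β-rule — branch into ¬T  //  U.
                      branch 1.1.2.2.1.1 (add ¬T):
                        × closes — contains both T and ¬T.
                      branch 1.1.2.2.1.2 (add U):
                        ○ open, literals {P=F, Q=F, S=T, T=T, U=T}.
                  branch 1.1.2.2.2 (add ¬T, (S → Q)):
                    (¬T ∨ U): β-rule — branch into ¬T  //  U.
                      branch 1.1.2.2.2.1 (add ¬T):
                        (S → Q): β-rule — branch into ¬S  //  Q.
                          branch 1.1.2.2.2.1.1 (add ¬S):
                            ○ open, literals {P=F, S=F, T=F}.
                          branch 1.1.2.2.2.1.2 (add Q):
                            ○ open, literals {P=F, Q=T, T=F}.
                      branch 1.1.2.2.2.2 (add U):
                        (S → Q): β-rule — branch into ¬S  //  Q.
                          branch 1.1.2.2.2.2.1 (add ¬S):
                            ○ open, literals {P=F, S=F, T=F, U=T}.
                          branch 1.1.2.2.2.2.2 (add Q):
                            ○ open, literals {P=F, Q=T, T=F, U=T}.
      branch 1.2 (add (U → T)):
        ¬((T ↔ (S → Q)) ↔ (¬T ∨ U)): β-rule — branch into (T ↔ (S → Q)), ¬(¬T ∨ U)  //  ¬(T ↔ (S → Q)), (¬T ∨ U).
          branch 1.2.1 (add (T ↔ (S → Q)), ¬(¬T ∨ U)):
            ¬(¬T ∨ U): α-rule — add ¬¬T, ¬U.
            (U → T): β-rule — branch into ¬U  //  T.
              branch 1.2.1.1 (add ¬U):
                (T ↔ (S → Q)): β-rule — branch into T, (S → Q)  //  ¬T, ¬(S → Q).
                  branch 1.2.1.1.1 (add T, (S → Q)):
                    (S → Q): β-rule — branch into ¬S  //  Q.
                      branch 1.2.1.1.1.1 (add ¬S):
                        ○ open, literals {S=F, T=T, U=F}.
                      branch 1.2.1.1.1.2 (add Q):
                        ○ open, literals {Q=T, T=T, U=F}.
                  branch 1.2.1.1.2 (add ¬T, ¬(S → Q)):
                    × closes — contains both T and ¬T.
              branch 1.2.1.2 (add T):
                (T ↔ (S → Q)): β-rule — branch into T, (S → Q)  //  ¬T, ¬(S → Q).
                  branch 1.2.1.2.1 (add T, (S → Q)):
                    (S → Q): β-rule — branch into ¬S  //  Q.
                      branch 1.2.1.2.1.1 (add ¬S):
                        ○ open, literals {S=F, T=T, U=F}.
                      branch 1.2.1.2.1.2 (add Q):
                        ○ open, literals {Q=T, T=T, U=F}.
                  branch 1.2.1.2.2 (add ¬T, ¬(S → Q)):
                    × closes — contains both T and ¬T.
          branch 1.2.2 (add ¬(T ↔ (S → Q)), (¬T ∨ U)):
            (U → T): β-rule — branch into ¬U  //  T.
              branch 1.2.2.1 (add ¬U):
                ¬(T ↔ (S → Q)): β-rule — branch into T, ¬(S → Q)  //  ¬T, (S → Q).
                  branch 1.2.2.1.1 (add T, ¬(S → Q)):
                    ¬(S → Q): α-rule — add S, ¬Q.
                    (¬T ∨ U): β-rule — branch into ¬T  //  U.
                      branch 1.2.2.1.1.1 (add ¬T):
                        × closes — contains both T and ¬T.
                      branch 1.2.2.1.1.2 (add U):
                        × closes — contains both U and ¬U.
                  branch 1.2.2.1.2 (add ¬T, (S → Q)):
                    (¬T ∨ U): β-rule — branch into ¬T  //  U.
                      branch 1.2.2.1.2.1 (add ¬T):
                        (S → Q): β-rule — branch into ¬S  //  Q.
                          branch 1.2.2.1.2.1.1 (add ¬S):
                            ○ open, literals {S=F, T=F, U=F}.
                          branch 1.2.2.1.2.1.2 (add Q):
                            ○ open, literals {Q=T, T=F, U=F}.
                      branch 1.2.2.1.2.2 (add U):
                        × closes — contains both U and ¬U.
              branch 1.2.2.2 (add T):
                ¬(T ↔ (S → Q)): β-rule — branch into T, ¬(S → Q)  //  ¬T, (S → Q).
                  branch 1.2.2.2.1 (add T, ¬(S → Q)):
                    ¬(S → Q): α-rule — add S, ¬Q.
                    (¬T ∨ U): β-rule — branch into ¬T  //  U.
                      branch 1.2.2.2.1.1 (add ¬T):
                        × closes — contains both T and ¬T.
                      branch 1.2.2.2.1.2 (add U):
                        ○ open, literals {Q=F, S=T, T=T, U=T}.
                  branch 1.2.2.2.2 (add ¬T, (S → Q)):
                    × closes — contains both T and ¬T.
  branch 2 (add ¬((¬T ∨ ¬P) ∨ (U → T)), ((T ↔ (S → Q)) ↔ (¬T ∨ U))):
    ¬((¬T ∨ ¬P) ∨ (U → T)): α-rule — add ¬(¬T ∨ ¬P), ¬(U → T).
    ¬(¬T ∨ ¬P): α-rule — add ¬¬T, ¬¬P.
    ¬(U → T): α-rule — add U, ¬T.
    × closes — contains both T and ¬T.
12 branches closed, 18 open.
An open branch gives a countermodel: P=F, S=F, T=T, U=F (unmentioned atoms arbitrary); under it the original formula is false.

Not valid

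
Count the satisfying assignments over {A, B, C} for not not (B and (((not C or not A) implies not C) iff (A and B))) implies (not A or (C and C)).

Initial set: {(not not (B and (((not C or not A) implies not C) iff (A and B))) implies (not A or (C and C)))}.
(not not (B and (((not C or not A) implies not C) iff (A and B))) implies (not A or (C and C))): β-rule — branch into not not not (B and (((not C or not A) implies not C) iff (A and B)))  //  (not A or (C and C)).
  branch 1 (add not not not (B and (((not C or not A) implies not C) iff (A and B)))):
    not not not (B and (((not C or not A) implies not C) iff (A and B))): drop double negation, giving not (B and (((not C or not A) implies not C) iff (A and B))).
    not (B and (((not C or not A) implies not C) iff (A and B))): β-rule — branch into not B  //  not (((not C or not A) implies not C) iff (A and B)).
      branch 1.1 (add not B):
        ○ open, literals {B=0}.
      branch 1.2 (add not (((not C or not A) implies not C) iff (A and B))):
        not (((not C or not A) implies not C) iff (A and B)): β-rule — branch into ((not C or not A) implies not C), not (A and B)  //  not ((not C or not A) implies not C), (A and B).
          branch 1.2.1 (add ((not C or not A) implies not C), not (A and B)):
            ((not C or not A) implies not C): β-rule — branch into not (not C or not A)  //  not C.
              branch 1.2.1.1 (add not (not C or not A)):
                not (not C or not A): α-rule — add not not C, not not A.
                not (A and B): β-rule — branch into not A  //  not B.
                  branch 1.2.1.1.1 (add not A):
                    × closes — contains both A and not A.
                  branch 1.2.1.1.2 (add not B):
                    ○ open, literals {A=1, B=0, C=1}.
              branch 1.2.1.2 (add not C):
                not (A and B): β-rule — branch into not A  //  not B.
                  branch 1.2.1.2.1 (add not A):
                    ○ open, literals {A=0, C=0}.
                  branch 1.2.1.2.2 (add not B):
                    ○ open, literals {B=0, C=0}.
          branch 1.2.2 (add not ((not C or not A) implies not C), (A and B)):
            not ((not C or not A) implies not C): α-rule — add (not C or not A), not not C.
            (A and B): α-rule — add A, B.
            (not C or not A): β-rule — branch into not C  //  not A.
              branch 1.2.2.1 (add not C):
                × closes — contains both C and not C.
              branch 1.2.2.2 (add not A):
                × closes — contains both A and not A.
  branch 2 (add (not A or (C and C))):
    (not A or (C and C)): β-rule — branch into not A  //  (C and C).
      branch 2.1 (add not A):
        ○ open, literals {A=0}.
      branch 2.2 (add (C and C)):
        (C and C): α-rule — add C, C.
        ○ open, literals {C=1}.
3 branches closed, 6 open.
Each open branch fixes some atoms; the unmentioned ones are free. Counting distinct full assignments: branch {B=0} (A, C) contributes 4 new; branch {A=1, B=0, C=1} (none free) contributes 0 new; branch {A=0, C=0} (B) contributes 1 new; branch {B=0, C=0} (A) contributes 0 new; branch {A=0} (B, C) contributes 1 new; branch {C=1} (A, B) contributes 1 new. Total: 7.

7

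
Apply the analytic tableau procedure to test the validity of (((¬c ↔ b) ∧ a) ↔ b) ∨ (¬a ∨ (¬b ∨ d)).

Not valid

Assume the negation and expand:
Initial set: {F ((((¬c ↔ b) ∧ a) ↔ b) ∨ (¬a ∨ (¬b ∨ d)))}.
F ((((¬c ↔ b) ∧ a) ↔ b) ∨ (¬a ∨ (¬b ∨ d))): α-rule — add F (((¬c ↔ b) ∧ a) ↔ b), F (¬a ∨ (¬b ∨ d)).
F (¬a ∨ (¬b ∨ d)): α-rule — add F ¬a, F (¬b ∨ d).
F (¬b ∨ d): α-rule — add F ¬b, F d.
F (((¬c ↔ b) ∧ a) ↔ b): β-rule — branch into T ((¬c ↔ b) ∧ a), F b  //  F ((¬c ↔ b) ∧ a), T b.
  branch 1 (add T ((¬c ↔ b) ∧ a), F b):
    × closes — contains both b and ¬b.
  branch 2 (add F ((¬c ↔ b) ∧ a), T b):
    F ((¬c ↔ b) ∧ a): β-rule — branch into F (¬c ↔ b)  //  F a.
      branch 2.1 (add F (¬c ↔ b)):
        F (¬c ↔ b): β-rule — branch into T ¬c, F b  //  F ¬c, T b.
          branch 2.1.1 (add T ¬c, F b):
            × closes — contains both b and ¬b.
          branch 2.1.2 (add F ¬c, T b):
            ○ open, literals {a=1, b=1, c=1, d=0}.
      branch 2.2 (add F a):
        × closes — contains both a and ¬a.
3 branches closed, 1 open.
An open branch gives a countermodel: a=1, b=1, c=1, d=0 (unmentioned atoms arbitrary); under it the original formula is false.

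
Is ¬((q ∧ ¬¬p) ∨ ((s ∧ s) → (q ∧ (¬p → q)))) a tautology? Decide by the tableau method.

Assume the negation and expand:
Initial set: {¬¬((q ∧ ¬¬p) ∨ ((s ∧ s) → (q ∧ (¬p → q))))}.
¬¬((q ∧ ¬¬p) ∨ ((s ∧ s) → (q ∧ (¬p → q)))): β-rule — branch into (q ∧ ¬¬p)  //  ((s ∧ s) → (q ∧ (¬p → q))).
  branch 1 (add (q ∧ ¬¬p)):
    (q ∧ ¬¬p): α-rule — add q, ¬¬p.
    ¬¬p: drop double negation, giving p.
    ○ open, literals {p=T, q=T}.
  branch 2 (add ((s ∧ s) → (q ∧ (¬p → q)))):
    ((s ∧ s) → (q ∧ (¬p → q))): β-rule — branch into ¬(s ∧ s)  //  (q ∧ (¬p → q)).
      branch 2.1 (add ¬(s ∧ s)):
        ¬(s ∧ s): β-rule — branch into ¬s  //  ¬s.
          branch 2.1.1 (add ¬s):
            ○ open, literals {s=F}.
          branch 2.1.2 (add ¬s):
            ○ open, literals {s=F}.
      branch 2.2 (add (q ∧ (¬p → q))):
        (q ∧ (¬p → q)): α-rule — add q, (¬p → q).
        (¬p → q): β-rule — branch into ¬¬p  //  q.
          branch 2.2.1 (add ¬¬p):
            ○ open, literals {p=T, q=T}.
          branch 2.2.2 (add q):
            ○ open, literals {q=T}.
0 branches closed, 5 open.
An open branch gives a countermodel: p=T, q=T (unmentioned atoms arbitrary); under it the original formula is false.

Not valid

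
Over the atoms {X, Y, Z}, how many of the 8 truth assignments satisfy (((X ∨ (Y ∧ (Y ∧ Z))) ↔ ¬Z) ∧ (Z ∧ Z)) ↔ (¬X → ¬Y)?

3

Initial set: {T ((((X ∨ (Y ∧ (Y ∧ Z))) ↔ ¬Z) ∧ (Z ∧ Z)) ↔ (¬X → ¬Y))}.
T ((((X ∨ (Y ∧ (Y ∧ Z))) ↔ ¬Z) ∧ (Z ∧ Z)) ↔ (¬X → ¬Y)): β-rule — branch into T (((X ∨ (Y ∧ (Y ∧ Z))) ↔ ¬Z) ∧ (Z ∧ Z)), T (¬X → ¬Y)  //  F (((X ∨ (Y ∧ (Y ∧ Z))) ↔ ¬Z) ∧ (Z ∧ Z)), F (¬X → ¬Y).
  branch 1 (add T (((X ∨ (Y ∧ (Y ∧ Z))) ↔ ¬Z) ∧ (Z ∧ Z)), T (¬X → ¬Y)):
    T (((X ∨ (Y ∧ (Y ∧ Z))) ↔ ¬Z) ∧ (Z ∧ Z)): α-rule — add T ((X ∨ (Y ∧ (Y ∧ Z))) ↔ ¬Z), T (Z ∧ Z).
    T (Z ∧ Z): α-rule — add T Z, T Z.
    T (¬X → ¬Y): β-rule — branch into F ¬X  //  T ¬Y.
      branch 1.1 (add F ¬X):
        T ((X ∨ (Y ∧ (Y ∧ Z))) ↔ ¬Z): β-rule — branch into T (X ∨ (Y ∧ (Y ∧ Z))), T ¬Z  //  F (X ∨ (Y ∧ (Y ∧ Z))), F ¬Z.
          branch 1.1.1 (add T (X ∨ (Y ∧ (Y ∧ Z))), T ¬Z):
            × closes — contains both Z and ¬Z.
          branch 1.1.2 (add F (X ∨ (Y ∧ (Y ∧ Z))), F ¬Z):
            F (X ∨ (Y ∧ (Y ∧ Z))): α-rule — add F X, F (Y ∧ (Y ∧ Z)).
            × closes — contains both X and ¬X.
      branch 1.2 (add T ¬Y):
        T ((X ∨ (Y ∧ (Y ∧ Z))) ↔ ¬Z): β-rule — branch into T (X ∨ (Y ∧ (Y ∧ Z))), T ¬Z  //  F (X ∨ (Y ∧ (Y ∧ Z))), F ¬Z.
          branch 1.2.1 (add T (X ∨ (Y ∧ (Y ∧ Z))), T ¬Z):
            × closes — contains both Z and ¬Z.
          branch 1.2.2 (add F (X ∨ (Y ∧ (Y ∧ Z))), F ¬Z):
            F (X ∨ (Y ∧ (Y ∧ Z))): α-rule — add F X, F (Y ∧ (Y ∧ Z)).
            F (Y ∧ (Y ∧ Z)): β-rule — branch into F Y  //  F (Y ∧ Z).
              branch 1.2.2.1 (add F Y):
                ○ open, literals {X=false, Y=false, Z=true}.
              branch 1.2.2.2 (add F (Y ∧ Z)):
                F (Y ∧ Z): β-rule — branch into F Y  //  F Z.
                  branch 1.2.2.2.1 (add F Y):
                    ○ open, literals {X=false, Y=false, Z=true}.
                  branch 1.2.2.2.2 (add F Z):
                    × closes — contains both Z and ¬Z.
  branch 2 (add F (((X ∨ (Y ∧ (Y ∧ Z))) ↔ ¬Z) ∧ (Z ∧ Z)), F (¬X → ¬Y)):
    F (¬X → ¬Y): α-rule — add T ¬X, F ¬Y.
    F (((X ∨ (Y ∧ (Y ∧ Z))) ↔ ¬Z) ∧ (Z ∧ Z)): β-rule — branch into F ((X ∨ (Y ∧ (Y ∧ Z))) ↔ ¬Z)  //  F (Z ∧ Z).
      branch 2.1 (add F ((X ∨ (Y ∧ (Y ∧ Z))) ↔ ¬Z)):
        F ((X ∨ (Y ∧ (Y ∧ Z))) ↔ ¬Z): β-rule — branch into T (X ∨ (Y ∧ (Y ∧ Z))), F ¬Z  //  F (X ∨ (Y ∧ (Y ∧ Z))), T ¬Z.
          branch 2.1.1 (add T (X ∨ (Y ∧ (Y ∧ Z))), F ¬Z):
            T (X ∨ (Y ∧ (Y ∧ Z))): β-rule — branch into T X  //  T (Y ∧ (Y ∧ Z)).
              branch 2.1.1.1 (add T X):
                × closes — contains both X and ¬X.
              branch 2.1.1.2 (add T (Y ∧ (Y ∧ Z))):
                T (Y ∧ (Y ∧ Z)): α-rule — add T Y, T (Y ∧ Z).
                T (Y ∧ Z): α-rule — add T Y, T Z.
                ○ open, literals {X=false, Y=true, Z=true}.
          branch 2.1.2 (add F (X ∨ (Y ∧ (Y ∧ Z))), T ¬Z):
            F (X ∨ (Y ∧ (Y ∧ Z))): α-rule — add F X, F (Y ∧ (Y ∧ Z)).
            F (Y ∧ (Y ∧ Z)): β-rule — branch into F Y  //  F (Y ∧ Z).
              branch 2.1.2.1 (add F Y):
                × closes — contains both Y and ¬Y.
              branch 2.1.2.2 (add F (Y ∧ Z)):
                F (Y ∧ Z): β-rule — branch into F Y  //  F Z.
                  branch 2.1.2.2.1 (add F Y):
                    × closes — contains both Y and ¬Y.
                  branch 2.1.2.2.2 (add F Z):
                    ○ open, literals {X=false, Y=true, Z=false}.
      branch 2.2 (add F (Z ∧ Z)):
        F (Z ∧ Z): β-rule — branch into F Z  //  F Z.
          branch 2.2.1 (add F Z):
            ○ open, literals {X=false, Y=true, Z=false}.
          branch 2.2.2 (add F Z):
            ○ open, literals {X=false, Y=true, Z=false}.
7 branches closed, 6 open.
Each open branch fixes some atoms; the unmentioned ones are free. Counting distinct full assignments: branch {X=false, Y=false, Z=true} (none free) contributes 1 new; branch {X=false, Y=false, Z=true} (none free) contributes 0 new; branch {X=false, Y=true, Z=true} (none free) contributes 1 new; branch {X=false, Y=true, Z=false} (none free) contributes 1 new; branch {X=false, Y=true, Z=false} (none free) contributes 0 new; branch {X=false, Y=true, Z=false} (none free) contributes 0 new. Total: 3.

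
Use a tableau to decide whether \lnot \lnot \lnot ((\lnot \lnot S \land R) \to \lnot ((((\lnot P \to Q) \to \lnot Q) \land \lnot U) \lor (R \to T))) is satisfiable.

Initial set: {\lnot \lnot \lnot ((\lnot \lnot S \land R) \to \lnot ((((\lnot P \to Q) \to \lnot Q) \land \lnot U) \lor (R \to T)))}.
\lnot \lnot \lnot ((\lnot \lnot S \land R) \to \lnot ((((\lnot P \to Q) \to \lnot Q) \land \lnot U) \lor (R \to T))): drop double negation, giving \lnot ((\lnot \lnot S \land R) \to \lnot ((((\lnot P \to Q) \to \lnot Q) \land \lnot U) \lor (R \to T))).
\lnot ((\lnot \lnot S \land R) \to \lnot ((((\lnot P \to Q) \to \lnot Q) \land \lnot U) \lor (R \to T))): α-rule — add (\lnot \lnot S \land R), \lnot \lnot ((((\lnot P \to Q) \to \lnot Q) \land \lnot U) \lor (R \to T)).
(\lnot \lnot S \land R): α-rule — add \lnot \lnot S, R.
\lnot \lnot S: drop double negation, giving S.
\lnot \lnot ((((\lnot P \to Q) \to \lnot Q) \land \lnot U) \lor (R \to T)): β-rule — branch into (((\lnot P \to Q) \to \lnot Q) \land \lnot U)  //  (R \to T).
  branch 1 (add (((\lnot P \to Q) \to \lnot Q) \land \lnot U)):
    (((\lnot P \to Q) \to \lnot Q) \land \lnot U): α-rule — add ((\lnot P \to Q) \to \lnot Q), \lnot U.
    ((\lnot P \to Q) \to \lnot Q): β-rule — branch into \lnot (\lnot P \to Q)  //  \lnot Q.
      branch 1.1 (add \lnot (\lnot P \to Q)):
        \lnot (\lnot P \to Q): α-rule — add \lnot P, \lnot Q.
        ○ open, literals {P=false, Q=false, R=true, S=true, U=false}.
      branch 1.2 (add \lnot Q):
        ○ open, literals {Q=false, R=true, S=true, U=false}.
  branch 2 (add (R \to T)):
    (R \to T): β-rule — branch into \lnot R  //  T.
      branch 2.1 (add \lnot R):
        × closes — contains both R and \lnot R.
      branch 2.2 (add T):
        ○ open, literals {R=true, S=true, T=true}.
1 branch closed, 3 open.
An open branch gives a satisfying assignment: P=false, Q=false, R=true, S=true, U=false.

Satisfiable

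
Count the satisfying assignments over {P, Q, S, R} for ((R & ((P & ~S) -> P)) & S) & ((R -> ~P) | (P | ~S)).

Initial set: {(((R & ((P & ~S) -> P)) & S) & ((R -> ~P) | (P | ~S)))}.
(((R & ((P & ~S) -> P)) & S) & ((R -> ~P) | (P | ~S))): α-rule — add ((R & ((P & ~S) -> P)) & S), ((R -> ~P) | (P | ~S)).
((R & ((P & ~S) -> P)) & S): α-rule — add (R & ((P & ~S) -> P)), S.
(R & ((P & ~S) -> P)): α-rule — add R, ((P & ~S) -> P).
((R -> ~P) | (P | ~S)): β-rule — branch into (R -> ~P)  //  (P | ~S).
  branch 1 (add (R -> ~P)):
    ((P & ~S) -> P): β-rule — branch into ~(P & ~S)  //  P.
      branch 1.1 (add ~(P & ~S)):
        (R -> ~P): β-rule — branch into ~R  //  ~P.
          branch 1.1.1 (add ~R):
            × closes — contains both R and ~R.
          branch 1.1.2 (add ~P):
            ~(P & ~S): β-rule — branch into ~P  //  ~~S.
              branch 1.1.2.1 (add ~P):
                ○ open, literals {P=0, R=1, S=1}.
              branch 1.1.2.2 (add ~~S):
                ○ open, literals {P=0, R=1, S=1}.
      branch 1.2 (add P):
        (R -> ~P): β-rule — branch into ~R  //  ~P.
          branch 1.2.1 (add ~R):
            × closes — contains both R and ~R.
          branch 1.2.2 (add ~P):
            × closes — contains both P and ~P.
  branch 2 (add (P | ~S)):
    ((P & ~S) -> P): β-rule — branch into ~(P & ~S)  //  P.
      branch 2.1 (add ~(P & ~S)):
        (P | ~S): β-rule — branch into P  //  ~S.
          branch 2.1.1 (add P):
            ~(P & ~S): β-rule — branch into ~P  //  ~~S.
              branch 2.1.1.1 (add ~P):
                × closes — contains both P and ~P.
              branch 2.1.1.2 (add ~~S):
                ○ open, literals {P=1, R=1, S=1}.
          branch 2.1.2 (add ~S):
            × closes — contains both S and ~S.
      branch 2.2 (add P):
        (P | ~S): β-rule — branch into P  //  ~S.
          branch 2.2.1 (add P):
            ○ open, literals {P=1, R=1, S=1}.
          branch 2.2.2 (add ~S):
            × closes — contains both S and ~S.
6 branches closed, 4 open.
Each open branch fixes some atoms; the unmentioned ones are free. Counting distinct full assignments: branch {P=0, R=1, S=1} (Q) contributes 2 new; branch {P=0, R=1, S=1} (Q) contributes 0 new; branch {P=1, R=1, S=1} (Q) contributes 2 new; branch {P=1, R=1, S=1} (Q) contributes 0 new. Total: 4.

4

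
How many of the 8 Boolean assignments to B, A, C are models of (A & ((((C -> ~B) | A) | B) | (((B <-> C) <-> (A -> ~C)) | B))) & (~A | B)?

Initial set: {((A & ((((C -> ~B) | A) | B) | (((B <-> C) <-> (A -> ~C)) | B))) & (~A | B))}.
((A & ((((C -> ~B) | A) | B) | (((B <-> C) <-> (A -> ~C)) | B))) & (~A | B)): α-rule — add (A & ((((C -> ~B) | A) | B) | (((B <-> C) <-> (A -> ~C)) | B))), (~A | B).
(A & ((((C -> ~B) | A) | B) | (((B <-> C) <-> (A -> ~C)) | B))): α-rule — add A, ((((C -> ~B) | A) | B) | (((B <-> C) <-> (A -> ~C)) | B)).
(~A | B): β-rule — branch into ~A  //  B.
  branch 1 (add ~A):
    × closes — contains both A and ~A.
  branch 2 (add B):
    ((((C -> ~B) | A) | B) | (((B <-> C) <-> (A -> ~C)) | B)): β-rule — branch into (((C -> ~B) | A) | B)  //  (((B <-> C) <-> (A -> ~C)) | B).
      branch 2.1 (add (((C -> ~B) | A) | B)):
        (((C -> ~B) | A) | B): β-rule — branch into ((C -> ~B) | A)  //  B.
          branch 2.1.1 (add ((C -> ~B) | A)):
            ((C -> ~B) | A): β-rule — branch into (C -> ~B)  //  A.
              branch 2.1.1.1 (add (C -> ~B)):
                (C -> ~B): β-rule — branch into ~C  //  ~B.
                  branch 2.1.1.1.1 (add ~C):
                    ○ open, literals {A=1, B=1, C=0}.
                  branch 2.1.1.1.2 (add ~B):
                    × closes — contains both B and ~B.
              branch 2.1.1.2 (add A):
                ○ open, literals {A=1, B=1}.
          branch 2.1.2 (add B):
            ○ open, literals {A=1, B=1}.
      branch 2.2 (add (((B <-> C) <-> (A -> ~C)) | B)):
        (((B <-> C) <-> (A -> ~C)) | B): β-rule — branch into ((B <-> C) <-> (A -> ~C))  //  B.
          branch 2.2.1 (add ((B <-> C) <-> (A -> ~C))):
            ((B <-> C) <-> (A -> ~C)): β-rule — branch into (B <-> C), (A -> ~C)  //  ~(B <-> C), ~(A -> ~C).
              branch 2.2.1.1 (add (B <-> C), (A -> ~C)):
                (B <-> C): β-rule — branch into B, C  //  ~B, ~C.
                  branch 2.2.1.1.1 (add B, C):
                    (A -> ~C): β-rule — branch into ~A  //  ~C.
                      branch 2.2.1.1.1.1 (add ~A):
                        × closes — contains both A and ~A.
                      branch 2.2.1.1.1.2 (add ~C):
                        × closes — contains both C and ~C.
                  branch 2.2.1.1.2 (add ~B, ~C):
                    × closes — contains both B and ~B.
              branch 2.2.1.2 (add ~(B <-> C), ~(A -> ~C)):
                ~(A -> ~C): α-rule — add A, ~~C.
                ~(B <-> C): β-rule — branch into B, ~C  //  ~B, C.
                  branch 2.2.1.2.1 (add B, ~C):
                    × closes — contains both C and ~C.
                  branch 2.2.1.2.2 (add ~B, C):
                    × closes — contains both B and ~B.
          branch 2.2.2 (add B):
            ○ open, literals {A=1, B=1}.
7 branches closed, 4 open.
Each open branch fixes some atoms; the unmentioned ones are free. Counting distinct full assignments: branch {A=1, B=1, C=0} (none free) contributes 1 new; branch {A=1, B=1} (C) contributes 1 new; branch {A=1, B=1} (C) contributes 0 new; branch {A=1, B=1} (C) contributes 0 new. Total: 2.

2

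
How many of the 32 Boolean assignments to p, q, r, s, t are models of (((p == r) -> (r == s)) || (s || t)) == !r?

Initial set: {((((p == r) -> (r == s)) || (s || t)) == !r)}.
((((p == r) -> (r == s)) || (s || t)) == !r): β-rule — branch into (((p == r) -> (r == s)) || (s || t)), !r  //  !(((p == r) -> (r == s)) || (s || t)), !!r.
  branch 1 (add (((p == r) -> (r == s)) || (s || t)), !r):
    (((p == r) -> (r == s)) || (s || t)): β-rule — branch into ((p == r) -> (r == s))  //  (s || t).
      branch 1.1 (add ((p == r) -> (r == s))):
        ((p == r) -> (r == s)): β-rule — branch into !(p == r)  //  (r == s).
          branch 1.1.1 (add !(p == r)):
            !(p == r): β-rule — branch into p, !r  //  !p, r.
              branch 1.1.1.1 (add p, !r):
                ○ open, literals {p=true, r=false}.
              branch 1.1.1.2 (add !p, r):
                × closes — contains both r and !r.
          branch 1.1.2 (add (r == s)):
            (r == s): β-rule — branch into r, s  //  !r, !s.
              branch 1.1.2.1 (add r, s):
                × closes — contains both r and !r.
              branch 1.1.2.2 (add !r, !s):
                ○ open, literals {r=false, s=false}.
      branch 1.2 (add (s || t)):
        (s || t): β-rule — branch into s  //  t.
          branch 1.2.1 (add s):
            ○ open, literals {r=false, s=true}.
          branch 1.2.2 (add t):
            ○ open, literals {r=false, t=true}.
  branch 2 (add !(((p == r) -> (r == s)) || (s || t)), !!r):
    !(((p == r) -> (r == s)) || (s || t)): α-rule — add !((p == r) -> (r == s)), !(s || t).
    !((p == r) -> (r == s)): α-rule — add (p == r), !(r == s).
    !(s || t): α-rule — add !s, !t.
    (p == r): β-rule — branch into p, r  //  !p, !r.
      branch 2.1 (add p, r):
        !(r == s): β-rule — branch into r, !s  //  !r, s.
          branch 2.1.1 (add r, !s):
            ○ open, literals {p=true, r=true, s=false, t=false}.
          branch 2.1.2 (add !r, s):
            × closes — contains both r and !r.
      branch 2.2 (add !p, !r):
        × closes — contains both r and !r.
4 branches closed, 5 open.
Each open branch fixes some atoms; the unmentioned ones are free. Counting distinct full assignments: branch {p=true, r=false} (q, s, t) contributes 8 new; branch {r=false, s=false} (p, q, t) contributes 4 new; branch {r=false, s=true} (p, q, t) contributes 4 new; branch {r=false, t=true} (p, q, s) contributes 0 new; branch {p=true, r=true, s=false, t=false} (q) contributes 2 new. Total: 18.

18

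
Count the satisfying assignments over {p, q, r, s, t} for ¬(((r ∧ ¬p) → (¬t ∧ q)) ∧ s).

Initial set: {¬(((r ∧ ¬p) → (¬t ∧ q)) ∧ s)}.
¬(((r ∧ ¬p) → (¬t ∧ q)) ∧ s): β-rule — branch into ¬((r ∧ ¬p) → (¬t ∧ q))  //  ¬s.
  branch 1 (add ¬((r ∧ ¬p) → (¬t ∧ q))):
    ¬((r ∧ ¬p) → (¬t ∧ q)): α-rule — add (r ∧ ¬p), ¬(¬t ∧ q).
    (r ∧ ¬p): α-rule — add r, ¬p.
    ¬(¬t ∧ q): β-rule — branch into ¬¬t  //  ¬q.
      branch 1.1 (add ¬¬t):
        ○ open, literals {p=false, r=true, t=true}.
      branch 1.2 (add ¬q):
        ○ open, literals {p=false, q=false, r=true}.
  branch 2 (add ¬s):
    ○ open, literals {s=false}.
0 branches closed, 3 open.
Each open branch fixes some atoms; the unmentioned ones are free. Counting distinct full assignments: branch {p=false, r=true, t=true} (q, s) contributes 4 new; branch {p=false, q=false, r=true} (s, t) contributes 2 new; branch {s=false} (p, q, r, t) contributes 13 new. Total: 19.

19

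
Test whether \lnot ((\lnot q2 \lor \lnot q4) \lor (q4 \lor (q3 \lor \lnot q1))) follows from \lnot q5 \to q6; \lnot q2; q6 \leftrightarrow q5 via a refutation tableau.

Initial set: {(\lnot q5 \to q6); \lnot q2; (q6 \leftrightarrow q5); \lnot \lnot ((\lnot q2 \lor \lnot q4) \lor (q4 \lor (q3 \lor \lnot q1)))}.
(\lnot q5 \to q6): β-rule — branch into \lnot \lnot q5  //  q6.
  branch 1 (add \lnot \lnot q5):
    (q6 \leftrightarrow q5): β-rule — branch into q6, q5  //  \lnot q6, \lnot q5.
      branch 1.1 (add q6, q5):
        \lnot \lnot ((\lnot q2 \lor \lnot q4) \lor (q4 \lor (q3 \lor \lnot q1))): β-rule — branch into (\lnot q2 \lor \lnot q4)  //  (q4 \lor (q3 \lor \lnot q1)).
          branch 1.1.1 (add (\lnot q2 \lor \lnot q4)):
            (\lnot q2 \lor \lnot q4): β-rule — branch into \lnot q2  //  \lnot q4.
              branch 1.1.1.1 (add \lnot q2):
                ○ open, literals {q2=0, q5=1, q6=1}.
              branch 1.1.1.2 (add \lnot q4):
                ○ open, literals {q2=0, q4=0, q5=1, q6=1}.
          branch 1.1.2 (add (q4 \lor (q3 \lor \lnot q1))):
            (q4 \lor (q3 \lor \lnot q1)): β-rule — branch into q4  //  (q3 \lor \lnot q1).
              branch 1.1.2.1 (add q4):
                ○ open, literals {q2=0, q4=1, q5=1, q6=1}.
              branch 1.1.2.2 (add (q3 \lor \lnot q1)):
                (q3 \lor \lnot q1): β-rule — branch into q3  //  \lnot q1.
                  branch 1.1.2.2.1 (add q3):
                    ○ open, literals {q2=0, q3=1, q5=1, q6=1}.
                  branch 1.1.2.2.2 (add \lnot q1):
                    ○ open, literals {q1=0, q2=0, q5=1, q6=1}.
      branch 1.2 (add \lnot q6, \lnot q5):
        × closes — contains both q5 and \lnot q5.
  branch 2 (add q6):
    (q6 \leftrightarrow q5): β-rule — branch into q6, q5  //  \lnot q6, \lnot q5.
      branch 2.1 (add q6, q5):
        \lnot \lnot ((\lnot q2 \lor \lnot q4) \lor (q4 \lor (q3 \lor \lnot q1))): β-rule — branch into (\lnot q2 \lor \lnot q4)  //  (q4 \lor (q3 \lor \lnot q1)).
          branch 2.1.1 (add (\lnot q2 \lor \lnot q4)):
            (\lnot q2 \lor \lnot q4): β-rule — branch into \lnot q2  //  \lnot q4.
              branch 2.1.1.1 (add \lnot q2):
                ○ open, literals {q2=0, q5=1, q6=1}.
              branch 2.1.1.2 (add \lnot q4):
                ○ open, literals {q2=0, q4=0, q5=1, q6=1}.
          branch 2.1.2 (add (q4 \lor (q3 \lor \lnot q1))):
            (q4 \lor (q3 \lor \lnot q1)): β-rule — branch into q4  //  (q3 \lor \lnot q1).
              branch 2.1.2.1 (add q4):
                ○ open, literals {q2=0, q4=1, q5=1, q6=1}.
              branch 2.1.2.2 (add (q3 \lor \lnot q1)):
                (q3 \lor \lnot q1): β-rule — branch into q3  //  \lnot q1.
                  branch 2.1.2.2.1 (add q3):
                    ○ open, literals {q2=0, q3=1, q5=1, q6=1}.
                  branch 2.1.2.2.2 (add \lnot q1):
                    ○ open, literals {q1=0, q2=0, q5=1, q6=1}.
      branch 2.2 (add \lnot q6, \lnot q5):
        × closes — contains both q6 and \lnot q6.
2 branches closed, 10 open.
An open branch gives a countermodel: q2=0, q5=1, q6=1 (unmentioned atoms arbitrary); the premises hold there but the conclusion fails.

No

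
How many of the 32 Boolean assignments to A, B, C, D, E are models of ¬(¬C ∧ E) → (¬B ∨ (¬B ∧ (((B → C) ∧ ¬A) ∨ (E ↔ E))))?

20

Initial set: {(¬(¬C ∧ E) → (¬B ∨ (¬B ∧ (((B → C) ∧ ¬A) ∨ (E ↔ E)))))}.
(¬(¬C ∧ E) → (¬B ∨ (¬B ∧ (((B → C) ∧ ¬A) ∨ (E ↔ E))))): β-rule — branch into ¬¬(¬C ∧ E)  //  (¬B ∨ (¬B ∧ (((B → C) ∧ ¬A) ∨ (E ↔ E)))).
  branch 1 (add ¬¬(¬C ∧ E)):
    ¬¬(¬C ∧ E): α-rule — add ¬C, E.
    ○ open, literals {C=false, E=true}.
  branch 2 (add (¬B ∨ (¬B ∧ (((B → C) ∧ ¬A) ∨ (E ↔ E))))):
    (¬B ∨ (¬B ∧ (((B → C) ∧ ¬A) ∨ (E ↔ E)))): β-rule — branch into ¬B  //  (¬B ∧ (((B → C) ∧ ¬A) ∨ (E ↔ E))).
      branch 2.1 (add ¬B):
        ○ open, literals {B=false}.
      branch 2.2 (add (¬B ∧ (((B → C) ∧ ¬A) ∨ (E ↔ E)))):
        (¬B ∧ (((B → C) ∧ ¬A) ∨ (E ↔ E))): α-rule — add ¬B, (((B → C) ∧ ¬A) ∨ (E ↔ E)).
        (((B → C) ∧ ¬A) ∨ (E ↔ E)): β-rule — branch into ((B → C) ∧ ¬A)  //  (E ↔ E).
          branch 2.2.1 (add ((B → C) ∧ ¬A)):
            ((B → C) ∧ ¬A): α-rule — add (B → C), ¬A.
            (B → C): β-rule — branch into ¬B  //  C.
              branch 2.2.1.1 (add ¬B):
                ○ open, literals {A=false, B=false}.
              branch 2.2.1.2 (add C):
                ○ open, literals {A=false, B=false, C=true}.
          branch 2.2.2 (add (E ↔ E)):
            (E ↔ E): β-rule — branch into E, E  //  ¬E, ¬E.
              branch 2.2.2.1 (add E, E):
                ○ open, literals {B=false, E=true}.
              branch 2.2.2.2 (add ¬E, ¬E):
                ○ open, literals {B=false, E=false}.
0 branches closed, 6 open.
Each open branch fixes some atoms; the unmentioned ones are free. Counting distinct full assignments: branch {C=false, E=true} (A, B, D) contributes 8 new; branch {B=false} (A, C, D, E) contributes 12 new; branch {A=false, B=false} (C, D, E) contributes 0 new; branch {A=false, B=false, C=true} (D, E) contributes 0 new; branch {B=false, E=true} (A, C, D) contributes 0 new; branch {B=false, E=false} (A, C, D) contributes 0 new. Total: 20.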